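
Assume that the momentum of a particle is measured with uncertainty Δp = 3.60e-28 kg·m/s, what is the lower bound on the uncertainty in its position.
146.468 nm

Using the Heisenberg uncertainty principle:
ΔxΔp ≥ ℏ/2

The minimum uncertainty in position is:
Δx_min = ℏ/(2Δp)
Δx_min = (1.055e-34 J·s) / (2 × 3.600e-28 kg·m/s)
Δx_min = 1.465e-07 m = 146.468 nm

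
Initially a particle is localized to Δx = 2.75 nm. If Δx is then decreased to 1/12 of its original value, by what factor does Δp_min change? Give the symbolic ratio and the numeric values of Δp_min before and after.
Original Δp_min = 1.917 × 10^-26 kg·m/s; new Δp'_min = 2.301 × 10^-25 kg·m/s; ratio Δp'_min/Δp_min = 12.

From the uncertainty principle ΔxΔp ≥ ℏ/2, the minimum momentum uncertainty is Δp_min = ℏ/(2Δx).

Original (Δx = 2.75 nm = 2.750e-09 m):
Δp_min = (1.055e-34 J·s)/(2 × 2.750e-09 m) = 1.917e-26 kg·m/s

When Δx → (1/12)Δx:
Δp'_min = ℏ/(2 × (1/12)Δx) = 12 × ℏ/(2Δx) = 12 × Δp_min
Δp'_min = 12 × 1.917e-26 kg·m/s = 2.301e-25 kg·m/s

Since Δp_min ∝ 1/Δx, when Δx is decreased to 1/12 of its original value, Δp_min increases to 12 times its original value.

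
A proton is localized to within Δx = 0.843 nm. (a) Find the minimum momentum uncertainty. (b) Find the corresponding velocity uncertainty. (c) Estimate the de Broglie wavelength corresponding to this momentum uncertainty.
(a) Δp_min = 6.255 × 10^-26 kg·m/s
(b) Δv_min = 37.396 m/s
(c) λ_dB = 10.593 nm

Step-by-step:

(a) From the uncertainty principle:
Δp_min = ℏ/(2Δx) = (1.055e-34 J·s)/(2 × 8.430e-10 m) = 6.255e-26 kg·m/s

(b) The velocity uncertainty:
Δv = Δp/m = (6.255e-26 kg·m/s)/(1.673e-27 kg) = 3.740e+01 m/s = 37.396 m/s

(c) The de Broglie wavelength for this momentum:
λ = h/p = (6.626e-34 J·s)/(6.255e-26 kg·m/s) = 1.059e-08 m = 10.593 nm

Note: The de Broglie wavelength is comparable to the localization size, as expected from wave-particle duality.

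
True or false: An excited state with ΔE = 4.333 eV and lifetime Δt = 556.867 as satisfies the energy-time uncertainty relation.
Yes, it satisfies the uncertainty relation.

Calculate the product ΔEΔt:
ΔE = 4.333 eV = 6.942e-19 J
ΔEΔt = (6.942e-19 J) × (5.569e-16 s)
ΔEΔt = 3.866e-34 J·s

Compare to the minimum allowed value ℏ/2:
ℏ/2 = 5.273e-35 J·s

Since ΔEΔt = 3.866e-34 J·s ≥ 5.273e-35 J·s = ℏ/2,
this satisfies the uncertainty relation.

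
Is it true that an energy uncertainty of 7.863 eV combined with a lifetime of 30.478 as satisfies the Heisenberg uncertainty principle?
No, it violates the uncertainty relation.

Calculate the product ΔEΔt:
ΔE = 7.863 eV = 1.260e-18 J
ΔEΔt = (1.260e-18 J) × (3.048e-17 s)
ΔEΔt = 3.840e-35 J·s

Compare to the minimum allowed value ℏ/2:
ℏ/2 = 5.273e-35 J·s

Since ΔEΔt = 3.840e-35 J·s < 5.273e-35 J·s = ℏ/2,
this violates the uncertainty relation.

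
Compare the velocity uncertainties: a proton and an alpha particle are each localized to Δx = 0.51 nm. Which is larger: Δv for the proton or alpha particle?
The proton has the larger minimum velocity uncertainty, by a ratio of 4.0.

For both particles, Δp_min = ℏ/(2Δx) = 1.034e-25 kg·m/s (same for both).

The velocity uncertainty is Δv = Δp/m:
- proton: Δv = 1.034e-25 / 1.673e-27 = 6.181e+01 m/s = 61.813 m/s
- alpha particle: Δv = 1.034e-25 / 6.645e-27 = 1.556e+01 m/s = 15.560 m/s

Ratio: 6.181e+01 / 1.556e+01 = 4.0

The lighter particle has larger velocity uncertainty because Δv ∝ 1/m.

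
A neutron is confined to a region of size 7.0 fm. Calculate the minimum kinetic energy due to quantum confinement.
105.721 keV

Using the uncertainty principle:

1. Position uncertainty: Δx ≈ 7.000e-15 m
2. Minimum momentum uncertainty: Δp = ℏ/(2Δx) = 7.533e-21 kg·m/s
3. Minimum kinetic energy:
   KE = (Δp)²/(2m) = (7.533e-21)²/(2 × 1.675e-27 kg)
   KE = 1.694e-14 J = 105.721 keV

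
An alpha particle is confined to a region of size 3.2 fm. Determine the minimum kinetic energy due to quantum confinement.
127.520 keV

Using the uncertainty principle:

1. Position uncertainty: Δx ≈ 3.200e-15 m
2. Minimum momentum uncertainty: Δp = ℏ/(2Δx) = 1.648e-20 kg·m/s
3. Minimum kinetic energy:
   KE = (Δp)²/(2m) = (1.648e-20)²/(2 × 6.645e-27 kg)
   KE = 2.043e-14 J = 127.520 keV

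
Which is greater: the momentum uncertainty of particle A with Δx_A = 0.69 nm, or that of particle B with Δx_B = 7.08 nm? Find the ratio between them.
Particle A has the larger minimum momentum uncertainty, by a factor of 10.26.

For each particle, the minimum momentum uncertainty is Δp_min = ℏ/(2Δx):

Particle A: Δp_A = ℏ/(2×6.900e-10 m) = 7.642e-26 kg·m/s
Particle B: Δp_B = ℏ/(2×7.080e-09 m) = 7.448e-27 kg·m/s

Ratio: Δp_A/Δp_B = 10.26

Since Δp_min ∝ 1/Δx, the particle with smaller position uncertainty (A) has larger momentum uncertainty.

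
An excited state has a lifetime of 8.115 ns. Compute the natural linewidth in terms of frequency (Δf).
9.806 MHz

Using the energy-time uncertainty principle and E = hf:
ΔEΔt ≥ ℏ/2
hΔf·Δt ≥ ℏ/2

The minimum frequency uncertainty is:
Δf = ℏ/(2hτ) = 1/(4πτ)
Δf = 1/(4π × 8.115e-09 s)
Δf = 9.806e+06 Hz = 9.806 MHz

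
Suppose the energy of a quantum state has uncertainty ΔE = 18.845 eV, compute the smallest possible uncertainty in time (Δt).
17.464 as

Using the energy-time uncertainty principle:
ΔEΔt ≥ ℏ/2

The minimum uncertainty in time is:
Δt_min = ℏ/(2ΔE)
Δt_min = (1.055e-34 J·s) / (2 × 3.019e-18 J)
Δt_min = 1.746e-17 s = 17.464 as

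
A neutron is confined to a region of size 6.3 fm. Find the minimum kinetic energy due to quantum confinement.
130.519 keV

Using the uncertainty principle:

1. Position uncertainty: Δx ≈ 6.300e-15 m
2. Minimum momentum uncertainty: Δp = ℏ/(2Δx) = 8.370e-21 kg·m/s
3. Minimum kinetic energy:
   KE = (Δp)²/(2m) = (8.370e-21)²/(2 × 1.675e-27 kg)
   KE = 2.091e-14 J = 130.519 keV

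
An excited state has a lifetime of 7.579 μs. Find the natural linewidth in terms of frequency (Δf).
10.500 kHz

Using the energy-time uncertainty principle and E = hf:
ΔEΔt ≥ ℏ/2
hΔf·Δt ≥ ℏ/2

The minimum frequency uncertainty is:
Δf = ℏ/(2hτ) = 1/(4πτ)
Δf = 1/(4π × 7.579e-06 s)
Δf = 1.050e+04 Hz = 10.500 kHz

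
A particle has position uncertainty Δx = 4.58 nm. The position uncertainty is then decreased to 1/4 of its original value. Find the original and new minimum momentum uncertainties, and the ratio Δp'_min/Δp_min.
Original Δp_min = 1.151 × 10^-26 kg·m/s; new Δp'_min = 4.605 × 10^-26 kg·m/s; ratio Δp'_min/Δp_min = 4.

From the uncertainty principle ΔxΔp ≥ ℏ/2, the minimum momentum uncertainty is Δp_min = ℏ/(2Δx).

Original (Δx = 4.58 nm = 4.580e-09 m):
Δp_min = (1.055e-34 J·s)/(2 × 4.580e-09 m) = 1.151e-26 kg·m/s

When Δx → (1/4)Δx:
Δp'_min = ℏ/(2 × (1/4)Δx) = 4 × ℏ/(2Δx) = 4 × Δp_min
Δp'_min = 4 × 1.151e-26 kg·m/s = 4.605e-26 kg·m/s

Since Δp_min ∝ 1/Δx, when Δx is decreased to 1/4 of its original value, Δp_min increases to 4 times its original value.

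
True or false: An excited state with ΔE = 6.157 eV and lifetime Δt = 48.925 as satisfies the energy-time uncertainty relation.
No, it violates the uncertainty relation.

Calculate the product ΔEΔt:
ΔE = 6.157 eV = 9.865e-19 J
ΔEΔt = (9.865e-19 J) × (4.892e-17 s)
ΔEΔt = 4.826e-35 J·s

Compare to the minimum allowed value ℏ/2:
ℏ/2 = 5.273e-35 J·s

Since ΔEΔt = 4.826e-35 J·s < 5.273e-35 J·s = ℏ/2,
this violates the uncertainty relation.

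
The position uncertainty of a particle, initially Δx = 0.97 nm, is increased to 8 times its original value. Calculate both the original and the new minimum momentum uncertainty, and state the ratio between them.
Original Δp_min = 5.436 × 10^-26 kg·m/s; new Δp'_min = 6.795 × 10^-27 kg·m/s; ratio Δp'_min/Δp_min = 1/8.

From the uncertainty principle ΔxΔp ≥ ℏ/2, the minimum momentum uncertainty is Δp_min = ℏ/(2Δx).

Original (Δx = 0.97 nm = 9.700e-10 m):
Δp_min = (1.055e-34 J·s)/(2 × 9.700e-10 m) = 5.436e-26 kg·m/s

When Δx → 8Δx:
Δp'_min = ℏ/(2 × 8Δx) = (1/8) × ℏ/(2Δx) = (1/8) × Δp_min
Δp'_min = 1/8 × 5.436e-26 kg·m/s = 6.795e-27 kg·m/s

Since Δp_min ∝ 1/Δx, when Δx is increased to 8 times its original value, Δp_min decreases to 1/8 of its original value.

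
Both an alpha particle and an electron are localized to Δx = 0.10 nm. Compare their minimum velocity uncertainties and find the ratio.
The electron has the larger minimum velocity uncertainty, by a ratio of 7294.3.

For both particles, Δp_min = ℏ/(2Δx) = 5.273e-25 kg·m/s (same for both).

The velocity uncertainty is Δv = Δp/m:
- alpha particle: Δv = 5.273e-25 / 6.645e-27 = 7.935e+01 m/s = 79.355 m/s
- electron: Δv = 5.273e-25 / 9.109e-31 = 5.788e+05 m/s = 578.838 km/s

Ratio: 5.788e+05 / 7.935e+01 = 7294.3

The lighter particle has larger velocity uncertainty because Δv ∝ 1/m.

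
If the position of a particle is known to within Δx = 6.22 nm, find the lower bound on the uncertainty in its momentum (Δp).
8.477 × 10^-27 kg·m/s

Using the Heisenberg uncertainty principle:
ΔxΔp ≥ ℏ/2

The minimum uncertainty in momentum is:
Δp_min = ℏ/(2Δx)
Δp_min = (1.055e-34 J·s) / (2 × 6.220e-09 m)
Δp_min = 8.477e-27 kg·m/s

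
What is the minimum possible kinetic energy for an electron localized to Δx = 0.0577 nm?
2.861 eV

Localizing a particle requires giving it sufficient momentum uncertainty:

1. From uncertainty principle: Δp ≥ ℏ/(2Δx)
   Δp_min = (1.055e-34 J·s) / (2 × 5.770e-11 m)
   Δp_min = 9.138e-25 kg·m/s

2. This momentum uncertainty corresponds to kinetic energy:
   KE ≈ (Δp)²/(2m) = (9.138e-25)²/(2 × 9.109e-31 kg)
   KE = 4.584e-19 J = 2.861 eV

Tighter localization requires more energy.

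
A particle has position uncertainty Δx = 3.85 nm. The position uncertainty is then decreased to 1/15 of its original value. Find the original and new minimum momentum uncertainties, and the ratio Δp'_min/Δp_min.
Original Δp_min = 1.370 × 10^-26 kg·m/s; new Δp'_min = 2.054 × 10^-25 kg·m/s; ratio Δp'_min/Δp_min = 15.

From the uncertainty principle ΔxΔp ≥ ℏ/2, the minimum momentum uncertainty is Δp_min = ℏ/(2Δx).

Original (Δx = 3.85 nm = 3.850e-09 m):
Δp_min = (1.055e-34 J·s)/(2 × 3.850e-09 m) = 1.370e-26 kg·m/s

When Δx → (1/15)Δx:
Δp'_min = ℏ/(2 × (1/15)Δx) = 15 × ℏ/(2Δx) = 15 × Δp_min
Δp'_min = 15 × 1.370e-26 kg·m/s = 2.054e-25 kg·m/s

Since Δp_min ∝ 1/Δx, when Δx is decreased to 1/15 of its original value, Δp_min increases to 15 times its original value.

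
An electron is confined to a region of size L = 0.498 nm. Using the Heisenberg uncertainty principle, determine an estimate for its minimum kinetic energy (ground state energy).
38.406 meV

Using the uncertainty principle to estimate ground state energy:

1. The position uncertainty is approximately the confinement size:
   Δx ≈ L = 4.980e-10 m

2. From ΔxΔp ≥ ℏ/2, the minimum momentum uncertainty is:
   Δp ≈ ℏ/(2L) = 1.059e-25 kg·m/s

3. The kinetic energy is approximately:
   KE ≈ (Δp)²/(2m) = (1.059e-25)²/(2 × 9.109e-31 kg)
   KE ≈ 6.153e-21 J = 38.406 meV

This is an order-of-magnitude estimate of the ground state energy.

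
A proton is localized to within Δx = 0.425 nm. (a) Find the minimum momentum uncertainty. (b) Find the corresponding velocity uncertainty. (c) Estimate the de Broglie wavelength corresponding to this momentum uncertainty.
(a) Δp_min = 1.241 × 10^-25 kg·m/s
(b) Δv_min = 74.175 m/s
(c) λ_dB = 5.341 nm

Step-by-step:

(a) From the uncertainty principle:
Δp_min = ℏ/(2Δx) = (1.055e-34 J·s)/(2 × 4.250e-10 m) = 1.241e-25 kg·m/s

(b) The velocity uncertainty:
Δv = Δp/m = (1.241e-25 kg·m/s)/(1.673e-27 kg) = 7.418e+01 m/s = 74.175 m/s

(c) The de Broglie wavelength for this momentum:
λ = h/p = (6.626e-34 J·s)/(1.241e-25 kg·m/s) = 5.341e-09 m = 5.341 nm

Note: The de Broglie wavelength is comparable to the localization size, as expected from wave-particle duality.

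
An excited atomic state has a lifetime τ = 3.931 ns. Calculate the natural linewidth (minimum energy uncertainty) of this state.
83.721 neV

Using the energy-time uncertainty principle:
ΔEΔt ≥ ℏ/2

The lifetime τ represents the time uncertainty Δt.
The natural linewidth (minimum energy uncertainty) is:

ΔE = ℏ/(2τ)
ΔE = (1.055e-34 J·s) / (2 × 3.931e-09 s)
ΔE = 1.341e-26 J = 83.721 neV

This natural linewidth limits the precision of spectroscopic measurements.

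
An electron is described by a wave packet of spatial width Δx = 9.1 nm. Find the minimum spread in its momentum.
5.794 × 10^-27 kg·m/s

For a wave packet, the spatial width Δx and momentum spread Δp are related by the uncertainty principle:
ΔxΔp ≥ ℏ/2

The minimum momentum spread is:
Δp_min = ℏ/(2Δx)
Δp_min = (1.055e-34 J·s) / (2 × 9.100e-09 m)
Δp_min = 5.794e-27 kg·m/s

A wave packet cannot have both a well-defined position and well-defined momentum.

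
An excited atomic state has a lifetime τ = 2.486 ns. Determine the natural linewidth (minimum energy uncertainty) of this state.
132.384 neV

Using the energy-time uncertainty principle:
ΔEΔt ≥ ℏ/2

The lifetime τ represents the time uncertainty Δt.
The natural linewidth (minimum energy uncertainty) is:

ΔE = ℏ/(2τ)
ΔE = (1.055e-34 J·s) / (2 × 2.486e-09 s)
ΔE = 2.121e-26 J = 132.384 neV

This natural linewidth limits the precision of spectroscopic measurements.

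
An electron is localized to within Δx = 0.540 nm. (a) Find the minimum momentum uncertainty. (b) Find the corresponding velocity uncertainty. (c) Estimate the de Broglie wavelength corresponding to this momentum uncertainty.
(a) Δp_min = 9.765 × 10^-26 kg·m/s
(b) Δv_min = 107.192 km/s
(c) λ_dB = 6.786 nm

Step-by-step:

(a) From the uncertainty principle:
Δp_min = ℏ/(2Δx) = (1.055e-34 J·s)/(2 × 5.400e-10 m) = 9.765e-26 kg·m/s

(b) The velocity uncertainty:
Δv = Δp/m = (9.765e-26 kg·m/s)/(9.109e-31 kg) = 1.072e+05 m/s = 107.192 km/s

(c) The de Broglie wavelength for this momentum:
λ = h/p = (6.626e-34 J·s)/(9.765e-26 kg·m/s) = 6.786e-09 m = 6.786 nm

Note: The de Broglie wavelength is comparable to the localization size, as expected from wave-particle duality.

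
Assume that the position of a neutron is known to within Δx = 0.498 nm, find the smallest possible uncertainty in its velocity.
63.215 m/s

Using the Heisenberg uncertainty principle and Δp = mΔv:
ΔxΔp ≥ ℏ/2
Δx(mΔv) ≥ ℏ/2

The minimum uncertainty in velocity is:
Δv_min = ℏ/(2mΔx)
Δv_min = (1.055e-34 J·s) / (2 × 1.675e-27 kg × 4.980e-10 m)
Δv_min = 6.322e+01 m/s = 63.215 m/s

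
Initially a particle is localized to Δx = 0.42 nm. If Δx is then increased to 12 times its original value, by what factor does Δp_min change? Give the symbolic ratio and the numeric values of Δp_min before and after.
Original Δp_min = 1.255 × 10^-25 kg·m/s; new Δp'_min = 1.046 × 10^-26 kg·m/s; ratio Δp'_min/Δp_min = 1/12.

From the uncertainty principle ΔxΔp ≥ ℏ/2, the minimum momentum uncertainty is Δp_min = ℏ/(2Δx).

Original (Δx = 0.42 nm = 4.200e-10 m):
Δp_min = (1.055e-34 J·s)/(2 × 4.200e-10 m) = 1.255e-25 kg·m/s

When Δx → 12Δx:
Δp'_min = ℏ/(2 × 12Δx) = (1/12) × ℏ/(2Δx) = (1/12) × Δp_min
Δp'_min = 1/12 × 1.255e-25 kg·m/s = 1.046e-26 kg·m/s

Since Δp_min ∝ 1/Δx, when Δx is increased to 12 times its original value, Δp_min decreases to 1/12 of its original value.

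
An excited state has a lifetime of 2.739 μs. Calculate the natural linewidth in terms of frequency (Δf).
29.053 kHz

Using the energy-time uncertainty principle and E = hf:
ΔEΔt ≥ ℏ/2
hΔf·Δt ≥ ℏ/2

The minimum frequency uncertainty is:
Δf = ℏ/(2hτ) = 1/(4πτ)
Δf = 1/(4π × 2.739e-06 s)
Δf = 2.905e+04 Hz = 29.053 kHz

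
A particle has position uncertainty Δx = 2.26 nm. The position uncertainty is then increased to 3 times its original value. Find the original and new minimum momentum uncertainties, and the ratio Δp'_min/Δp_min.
Original Δp_min = 2.333 × 10^-26 kg·m/s; new Δp'_min = 7.777 × 10^-27 kg·m/s; ratio Δp'_min/Δp_min = 1/3.

From the uncertainty principle ΔxΔp ≥ ℏ/2, the minimum momentum uncertainty is Δp_min = ℏ/(2Δx).

Original (Δx = 2.26 nm = 2.260e-09 m):
Δp_min = (1.055e-34 J·s)/(2 × 2.260e-09 m) = 2.333e-26 kg·m/s

When Δx → 3Δx:
Δp'_min = ℏ/(2 × 3Δx) = (1/3) × ℏ/(2Δx) = (1/3) × Δp_min
Δp'_min = 1/3 × 2.333e-26 kg·m/s = 7.777e-27 kg·m/s

Since Δp_min ∝ 1/Δx, when Δx is increased to 3 times its original value, Δp_min decreases to 1/3 of its original value.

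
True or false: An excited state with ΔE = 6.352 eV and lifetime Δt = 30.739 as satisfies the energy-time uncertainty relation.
No, it violates the uncertainty relation.

Calculate the product ΔEΔt:
ΔE = 6.352 eV = 1.018e-18 J
ΔEΔt = (1.018e-18 J) × (3.074e-17 s)
ΔEΔt = 3.128e-35 J·s

Compare to the minimum allowed value ℏ/2:
ℏ/2 = 5.273e-35 J·s

Since ΔEΔt = 3.128e-35 J·s < 5.273e-35 J·s = ℏ/2,
this violates the uncertainty relation.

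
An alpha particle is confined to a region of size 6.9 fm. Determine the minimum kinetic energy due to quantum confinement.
27.427 keV

Using the uncertainty principle:

1. Position uncertainty: Δx ≈ 6.900e-15 m
2. Minimum momentum uncertainty: Δp = ℏ/(2Δx) = 7.642e-21 kg·m/s
3. Minimum kinetic energy:
   KE = (Δp)²/(2m) = (7.642e-21)²/(2 × 6.645e-27 kg)
   KE = 4.394e-15 J = 27.427 keV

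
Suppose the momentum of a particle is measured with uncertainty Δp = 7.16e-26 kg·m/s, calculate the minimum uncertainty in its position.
736.433 pm

Using the Heisenberg uncertainty principle:
ΔxΔp ≥ ℏ/2

The minimum uncertainty in position is:
Δx_min = ℏ/(2Δp)
Δx_min = (1.055e-34 J·s) / (2 × 7.160e-26 kg·m/s)
Δx_min = 7.364e-10 m = 736.433 pm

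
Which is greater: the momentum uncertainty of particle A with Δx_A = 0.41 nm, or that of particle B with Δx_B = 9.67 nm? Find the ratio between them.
Particle A has the larger minimum momentum uncertainty, by a factor of 23.59.

For each particle, the minimum momentum uncertainty is Δp_min = ℏ/(2Δx):

Particle A: Δp_A = ℏ/(2×4.100e-10 m) = 1.286e-25 kg·m/s
Particle B: Δp_B = ℏ/(2×9.670e-09 m) = 5.453e-27 kg·m/s

Ratio: Δp_A/Δp_B = 23.59

Since Δp_min ∝ 1/Δx, the particle with smaller position uncertainty (A) has larger momentum uncertainty.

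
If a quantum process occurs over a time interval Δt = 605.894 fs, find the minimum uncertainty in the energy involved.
543.174 μeV

Using the energy-time uncertainty principle:
ΔEΔt ≥ ℏ/2

The minimum uncertainty in energy is:
ΔE_min = ℏ/(2Δt)
ΔE_min = (1.055e-34 J·s) / (2 × 6.059e-13 s)
ΔE_min = 8.703e-23 J = 543.174 μeV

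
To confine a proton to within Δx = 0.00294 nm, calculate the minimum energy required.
600.150 meV

Localizing a particle requires giving it sufficient momentum uncertainty:

1. From uncertainty principle: Δp ≥ ℏ/(2Δx)
   Δp_min = (1.055e-34 J·s) / (2 × 2.940e-12 m)
   Δp_min = 1.793e-23 kg·m/s

2. This momentum uncertainty corresponds to kinetic energy:
   KE ≈ (Δp)²/(2m) = (1.793e-23)²/(2 × 1.673e-27 kg)
   KE = 9.615e-20 J = 600.150 meV

Tighter localization requires more energy.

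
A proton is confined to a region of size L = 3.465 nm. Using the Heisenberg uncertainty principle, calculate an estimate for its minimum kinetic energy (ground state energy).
432.064 neV

Using the uncertainty principle to estimate ground state energy:

1. The position uncertainty is approximately the confinement size:
   Δx ≈ L = 3.465e-09 m

2. From ΔxΔp ≥ ℏ/2, the minimum momentum uncertainty is:
   Δp ≈ ℏ/(2L) = 1.522e-26 kg·m/s

3. The kinetic energy is approximately:
   KE ≈ (Δp)²/(2m) = (1.522e-26)²/(2 × 1.673e-27 kg)
   KE ≈ 6.922e-26 J = 432.064 neV

This is an order-of-magnitude estimate of the ground state energy.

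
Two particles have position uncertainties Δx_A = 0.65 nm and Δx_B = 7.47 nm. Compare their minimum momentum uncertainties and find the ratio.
Particle A has the larger minimum momentum uncertainty, by a factor of 11.49.

For each particle, the minimum momentum uncertainty is Δp_min = ℏ/(2Δx):

Particle A: Δp_A = ℏ/(2×6.500e-10 m) = 8.112e-26 kg·m/s
Particle B: Δp_B = ℏ/(2×7.470e-09 m) = 7.059e-27 kg·m/s

Ratio: Δp_A/Δp_B = 11.49

Since Δp_min ∝ 1/Δx, the particle with smaller position uncertainty (A) has larger momentum uncertainty.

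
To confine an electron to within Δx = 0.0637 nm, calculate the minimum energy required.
2.347 eV

Localizing a particle requires giving it sufficient momentum uncertainty:

1. From uncertainty principle: Δp ≥ ℏ/(2Δx)
   Δp_min = (1.055e-34 J·s) / (2 × 6.370e-11 m)
   Δp_min = 8.278e-25 kg·m/s

2. This momentum uncertainty corresponds to kinetic energy:
   KE ≈ (Δp)²/(2m) = (8.278e-25)²/(2 × 9.109e-31 kg)
   KE = 3.761e-19 J = 2.347 eV

Tighter localization requires more energy.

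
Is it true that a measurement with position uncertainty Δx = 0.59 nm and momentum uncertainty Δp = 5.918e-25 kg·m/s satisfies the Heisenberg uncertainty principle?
Yes, it satisfies the uncertainty principle.

Calculate the product ΔxΔp:
ΔxΔp = (5.900e-10 m) × (5.918e-25 kg·m/s)
ΔxΔp = 3.492e-34 J·s

Compare to the minimum allowed value ℏ/2:
ℏ/2 = 5.273e-35 J·s

Since ΔxΔp = 3.492e-34 J·s ≥ 5.273e-35 J·s = ℏ/2,
the measurement satisfies the uncertainty principle.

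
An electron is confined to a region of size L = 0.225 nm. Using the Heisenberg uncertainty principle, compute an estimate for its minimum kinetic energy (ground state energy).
188.147 meV

Using the uncertainty principle to estimate ground state energy:

1. The position uncertainty is approximately the confinement size:
   Δx ≈ L = 2.250e-10 m

2. From ΔxΔp ≥ ℏ/2, the minimum momentum uncertainty is:
   Δp ≈ ℏ/(2L) = 2.343e-25 kg·m/s

3. The kinetic energy is approximately:
   KE ≈ (Δp)²/(2m) = (2.343e-25)²/(2 × 9.109e-31 kg)
   KE ≈ 3.014e-20 J = 188.147 meV

This is an order-of-magnitude estimate of the ground state energy.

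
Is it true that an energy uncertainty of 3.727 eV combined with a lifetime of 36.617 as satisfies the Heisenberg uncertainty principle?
No, it violates the uncertainty relation.

Calculate the product ΔEΔt:
ΔE = 3.727 eV = 5.971e-19 J
ΔEΔt = (5.971e-19 J) × (3.662e-17 s)
ΔEΔt = 2.187e-35 J·s

Compare to the minimum allowed value ℏ/2:
ℏ/2 = 5.273e-35 J·s

Since ΔEΔt = 2.187e-35 J·s < 5.273e-35 J·s = ℏ/2,
this violates the uncertainty relation.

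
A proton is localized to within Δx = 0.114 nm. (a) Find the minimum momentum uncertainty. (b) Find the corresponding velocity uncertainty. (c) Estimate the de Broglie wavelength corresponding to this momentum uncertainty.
(a) Δp_min = 4.625 × 10^-25 kg·m/s
(b) Δv_min = 276.531 m/s
(c) λ_dB = 1.433 nm

Step-by-step:

(a) From the uncertainty principle:
Δp_min = ℏ/(2Δx) = (1.055e-34 J·s)/(2 × 1.140e-10 m) = 4.625e-25 kg·m/s

(b) The velocity uncertainty:
Δv = Δp/m = (4.625e-25 kg·m/s)/(1.673e-27 kg) = 2.765e+02 m/s = 276.531 m/s

(c) The de Broglie wavelength for this momentum:
λ = h/p = (6.626e-34 J·s)/(4.625e-25 kg·m/s) = 1.433e-09 m = 1.433 nm

Note: The de Broglie wavelength is comparable to the localization size, as expected from wave-particle duality.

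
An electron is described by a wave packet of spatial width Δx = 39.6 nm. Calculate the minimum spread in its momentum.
1.332 × 10^-27 kg·m/s

For a wave packet, the spatial width Δx and momentum spread Δp are related by the uncertainty principle:
ΔxΔp ≥ ℏ/2

The minimum momentum spread is:
Δp_min = ℏ/(2Δx)
Δp_min = (1.055e-34 J·s) / (2 × 3.960e-08 m)
Δp_min = 1.332e-27 kg·m/s

A wave packet cannot have both a well-defined position and well-defined momentum.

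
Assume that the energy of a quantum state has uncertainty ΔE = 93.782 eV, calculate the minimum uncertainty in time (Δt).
3.509 as

Using the energy-time uncertainty principle:
ΔEΔt ≥ ℏ/2

The minimum uncertainty in time is:
Δt_min = ℏ/(2ΔE)
Δt_min = (1.055e-34 J·s) / (2 × 1.503e-17 J)
Δt_min = 3.509e-18 s = 3.509 as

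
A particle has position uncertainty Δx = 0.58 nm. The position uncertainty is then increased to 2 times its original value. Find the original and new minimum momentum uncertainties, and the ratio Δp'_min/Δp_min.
Original Δp_min = 9.091 × 10^-26 kg·m/s; new Δp'_min = 4.546 × 10^-26 kg·m/s; ratio Δp'_min/Δp_min = 1/2.

From the uncertainty principle ΔxΔp ≥ ℏ/2, the minimum momentum uncertainty is Δp_min = ℏ/(2Δx).

Original (Δx = 0.58 nm = 5.800e-10 m):
Δp_min = (1.055e-34 J·s)/(2 × 5.800e-10 m) = 9.091e-26 kg·m/s

When Δx → 2Δx:
Δp'_min = ℏ/(2 × 2Δx) = (1/2) × ℏ/(2Δx) = (1/2) × Δp_min
Δp'_min = 1/2 × 9.091e-26 kg·m/s = 4.546e-26 kg·m/s

Since Δp_min ∝ 1/Δx, when Δx is increased to 2 times its original value, Δp_min decreases to 1/2 of its original value.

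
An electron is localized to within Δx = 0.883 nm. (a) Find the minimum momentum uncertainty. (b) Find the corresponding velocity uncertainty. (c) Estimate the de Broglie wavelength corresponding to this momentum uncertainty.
(a) Δp_min = 5.972 × 10^-26 kg·m/s
(b) Δv_min = 65.554 km/s
(c) λ_dB = 11.096 nm

Step-by-step:

(a) From the uncertainty principle:
Δp_min = ℏ/(2Δx) = (1.055e-34 J·s)/(2 × 8.830e-10 m) = 5.972e-26 kg·m/s

(b) The velocity uncertainty:
Δv = Δp/m = (5.972e-26 kg·m/s)/(9.109e-31 kg) = 6.555e+04 m/s = 65.554 km/s

(c) The de Broglie wavelength for this momentum:
λ = h/p = (6.626e-34 J·s)/(5.972e-26 kg·m/s) = 1.110e-08 m = 11.096 nm

Note: The de Broglie wavelength is comparable to the localization size, as expected from wave-particle duality.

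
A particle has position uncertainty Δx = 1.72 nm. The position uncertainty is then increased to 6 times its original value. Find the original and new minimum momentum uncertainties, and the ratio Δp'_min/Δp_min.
Original Δp_min = 3.066 × 10^-26 kg·m/s; new Δp'_min = 5.109 × 10^-27 kg·m/s; ratio Δp'_min/Δp_min = 1/6.

From the uncertainty principle ΔxΔp ≥ ℏ/2, the minimum momentum uncertainty is Δp_min = ℏ/(2Δx).

Original (Δx = 1.72 nm = 1.720e-09 m):
Δp_min = (1.055e-34 J·s)/(2 × 1.720e-09 m) = 3.066e-26 kg·m/s

When Δx → 6Δx:
Δp'_min = ℏ/(2 × 6Δx) = (1/6) × ℏ/(2Δx) = (1/6) × Δp_min
Δp'_min = 1/6 × 3.066e-26 kg·m/s = 5.109e-27 kg·m/s

Since Δp_min ∝ 1/Δx, when Δx is increased to 6 times its original value, Δp_min decreases to 1/6 of its original value.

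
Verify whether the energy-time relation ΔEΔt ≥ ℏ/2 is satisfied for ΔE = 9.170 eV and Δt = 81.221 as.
Yes, it satisfies the uncertainty relation.

Calculate the product ΔEΔt:
ΔE = 9.170 eV = 1.469e-18 J
ΔEΔt = (1.469e-18 J) × (8.122e-17 s)
ΔEΔt = 1.193e-34 J·s

Compare to the minimum allowed value ℏ/2:
ℏ/2 = 5.273e-35 J·s

Since ΔEΔt = 1.193e-34 J·s ≥ 5.273e-35 J·s = ℏ/2,
this satisfies the uncertainty relation.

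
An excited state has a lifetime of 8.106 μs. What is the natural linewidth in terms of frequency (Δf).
9.817 kHz

Using the energy-time uncertainty principle and E = hf:
ΔEΔt ≥ ℏ/2
hΔf·Δt ≥ ℏ/2

The minimum frequency uncertainty is:
Δf = ℏ/(2hτ) = 1/(4πτ)
Δf = 1/(4π × 8.106e-06 s)
Δf = 9.817e+03 Hz = 9.817 kHz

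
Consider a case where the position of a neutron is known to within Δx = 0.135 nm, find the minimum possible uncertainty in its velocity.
233.193 m/s

Using the Heisenberg uncertainty principle and Δp = mΔv:
ΔxΔp ≥ ℏ/2
Δx(mΔv) ≥ ℏ/2

The minimum uncertainty in velocity is:
Δv_min = ℏ/(2mΔx)
Δv_min = (1.055e-34 J·s) / (2 × 1.675e-27 kg × 1.350e-10 m)
Δv_min = 2.332e+02 m/s = 233.193 m/s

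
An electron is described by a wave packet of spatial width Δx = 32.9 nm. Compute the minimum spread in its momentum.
1.603 × 10^-27 kg·m/s

For a wave packet, the spatial width Δx and momentum spread Δp are related by the uncertainty principle:
ΔxΔp ≥ ℏ/2

The minimum momentum spread is:
Δp_min = ℏ/(2Δx)
Δp_min = (1.055e-34 J·s) / (2 × 3.290e-08 m)
Δp_min = 1.603e-27 kg·m/s

A wave packet cannot have both a well-defined position and well-defined momentum.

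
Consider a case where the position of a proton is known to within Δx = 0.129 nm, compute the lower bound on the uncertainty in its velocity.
244.376 m/s

Using the Heisenberg uncertainty principle and Δp = mΔv:
ΔxΔp ≥ ℏ/2
Δx(mΔv) ≥ ℏ/2

The minimum uncertainty in velocity is:
Δv_min = ℏ/(2mΔx)
Δv_min = (1.055e-34 J·s) / (2 × 1.673e-27 kg × 1.290e-10 m)
Δv_min = 2.444e+02 m/s = 244.376 m/s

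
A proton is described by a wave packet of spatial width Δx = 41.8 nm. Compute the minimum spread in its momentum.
1.261 × 10^-27 kg·m/s

For a wave packet, the spatial width Δx and momentum spread Δp are related by the uncertainty principle:
ΔxΔp ≥ ℏ/2

The minimum momentum spread is:
Δp_min = ℏ/(2Δx)
Δp_min = (1.055e-34 J·s) / (2 × 4.180e-08 m)
Δp_min = 1.261e-27 kg·m/s

A wave packet cannot have both a well-defined position and well-defined momentum.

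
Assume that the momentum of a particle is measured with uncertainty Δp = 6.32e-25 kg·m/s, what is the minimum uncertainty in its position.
83.431 pm

Using the Heisenberg uncertainty principle:
ΔxΔp ≥ ℏ/2

The minimum uncertainty in position is:
Δx_min = ℏ/(2Δp)
Δx_min = (1.055e-34 J·s) / (2 × 6.320e-25 kg·m/s)
Δx_min = 8.343e-11 m = 83.431 pm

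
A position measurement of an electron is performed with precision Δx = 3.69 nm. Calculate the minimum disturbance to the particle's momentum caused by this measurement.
1.429 × 10^-26 kg·m/s

The uncertainty principle implies that measuring position disturbs momentum:
ΔxΔp ≥ ℏ/2

When we measure position with precision Δx, we necessarily introduce a momentum uncertainty:
Δp ≥ ℏ/(2Δx)
Δp_min = (1.055e-34 J·s) / (2 × 3.690e-09 m)
Δp_min = 1.429e-26 kg·m/s

The more precisely we measure position, the greater the momentum disturbance.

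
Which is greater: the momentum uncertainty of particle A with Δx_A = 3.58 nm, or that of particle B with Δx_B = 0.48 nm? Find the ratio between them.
Particle B has the larger minimum momentum uncertainty, by a factor of 7.46.

For each particle, the minimum momentum uncertainty is Δp_min = ℏ/(2Δx):

Particle A: Δp_A = ℏ/(2×3.580e-09 m) = 1.473e-26 kg·m/s
Particle B: Δp_B = ℏ/(2×4.800e-10 m) = 1.099e-25 kg·m/s

Ratio: Δp_B/Δp_A = 7.46

Since Δp_min ∝ 1/Δx, the particle with smaller position uncertainty (B) has larger momentum uncertainty.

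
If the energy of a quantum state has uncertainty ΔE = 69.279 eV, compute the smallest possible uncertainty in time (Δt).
4.750 as

Using the energy-time uncertainty principle:
ΔEΔt ≥ ℏ/2

The minimum uncertainty in time is:
Δt_min = ℏ/(2ΔE)
Δt_min = (1.055e-34 J·s) / (2 × 1.110e-17 J)
Δt_min = 4.750e-18 s = 4.750 as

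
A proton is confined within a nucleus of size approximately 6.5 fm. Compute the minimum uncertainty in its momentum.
8.112 × 10^-21 kg·m/s

Using the Heisenberg uncertainty principle:
ΔxΔp ≥ ℏ/2

With Δx ≈ L = 6.500e-15 m (the confinement size):
Δp_min = ℏ/(2Δx)
Δp_min = (1.055e-34 J·s) / (2 × 6.500e-15 m)
Δp_min = 8.112e-21 kg·m/s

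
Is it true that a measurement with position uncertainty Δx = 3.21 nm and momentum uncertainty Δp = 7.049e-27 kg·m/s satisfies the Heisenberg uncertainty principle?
No, it violates the uncertainty principle (impossible measurement).

Calculate the product ΔxΔp:
ΔxΔp = (3.210e-09 m) × (7.049e-27 kg·m/s)
ΔxΔp = 2.263e-35 J·s

Compare to the minimum allowed value ℏ/2:
ℏ/2 = 5.273e-35 J·s

Since ΔxΔp = 2.263e-35 J·s < 5.273e-35 J·s = ℏ/2,
the measurement violates the uncertainty principle.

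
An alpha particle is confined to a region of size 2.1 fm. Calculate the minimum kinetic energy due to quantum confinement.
296.102 keV

Using the uncertainty principle:

1. Position uncertainty: Δx ≈ 2.100e-15 m
2. Minimum momentum uncertainty: Δp = ℏ/(2Δx) = 2.511e-20 kg·m/s
3. Minimum kinetic energy:
   KE = (Δp)²/(2m) = (2.511e-20)²/(2 × 6.645e-27 kg)
   KE = 4.744e-14 J = 296.102 keV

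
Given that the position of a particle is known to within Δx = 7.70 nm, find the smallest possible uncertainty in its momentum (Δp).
6.848 × 10^-27 kg·m/s

Using the Heisenberg uncertainty principle:
ΔxΔp ≥ ℏ/2

The minimum uncertainty in momentum is:
Δp_min = ℏ/(2Δx)
Δp_min = (1.055e-34 J·s) / (2 × 7.700e-09 m)
Δp_min = 6.848e-27 kg·m/s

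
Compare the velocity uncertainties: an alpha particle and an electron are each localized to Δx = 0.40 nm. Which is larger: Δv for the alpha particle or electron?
The electron has the larger minimum velocity uncertainty, by a ratio of 7294.3.

For both particles, Δp_min = ℏ/(2Δx) = 1.318e-25 kg·m/s (same for both).

The velocity uncertainty is Δv = Δp/m:
- alpha particle: Δv = 1.318e-25 / 6.645e-27 = 1.984e+01 m/s = 19.839 m/s
- electron: Δv = 1.318e-25 / 9.109e-31 = 1.447e+05 m/s = 144.710 km/s

Ratio: 1.447e+05 / 1.984e+01 = 7294.3

The lighter particle has larger velocity uncertainty because Δv ∝ 1/m.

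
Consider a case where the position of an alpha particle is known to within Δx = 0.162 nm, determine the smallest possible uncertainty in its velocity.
48.984 m/s

Using the Heisenberg uncertainty principle and Δp = mΔv:
ΔxΔp ≥ ℏ/2
Δx(mΔv) ≥ ℏ/2

The minimum uncertainty in velocity is:
Δv_min = ℏ/(2mΔx)
Δv_min = (1.055e-34 J·s) / (2 × 6.645e-27 kg × 1.620e-10 m)
Δv_min = 4.898e+01 m/s = 48.984 m/s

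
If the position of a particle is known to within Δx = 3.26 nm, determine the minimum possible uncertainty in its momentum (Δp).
1.617 × 10^-26 kg·m/s

Using the Heisenberg uncertainty principle:
ΔxΔp ≥ ℏ/2

The minimum uncertainty in momentum is:
Δp_min = ℏ/(2Δx)
Δp_min = (1.055e-34 J·s) / (2 × 3.260e-09 m)
Δp_min = 1.617e-26 kg·m/s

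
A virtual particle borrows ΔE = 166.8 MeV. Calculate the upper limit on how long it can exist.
1.973 ys

Using the energy-time uncertainty principle:
ΔEΔt ≥ ℏ/2

For a virtual particle borrowing energy ΔE, the maximum lifetime is:
Δt_max = ℏ/(2ΔE)

Converting energy:
ΔE = 166.8 MeV = 2.672e-11 J

Δt_max = (1.055e-34 J·s) / (2 × 2.672e-11 J)
Δt_max = 1.973e-24 s = 1.973 ys

Virtual particles with higher borrowed energy exist for shorter times.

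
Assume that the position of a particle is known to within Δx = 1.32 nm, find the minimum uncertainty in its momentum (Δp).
3.995 × 10^-26 kg·m/s

Using the Heisenberg uncertainty principle:
ΔxΔp ≥ ℏ/2

The minimum uncertainty in momentum is:
Δp_min = ℏ/(2Δx)
Δp_min = (1.055e-34 J·s) / (2 × 1.320e-09 m)
Δp_min = 3.995e-26 kg·m/s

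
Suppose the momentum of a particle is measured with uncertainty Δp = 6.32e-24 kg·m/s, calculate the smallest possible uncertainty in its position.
8.343 pm

Using the Heisenberg uncertainty principle:
ΔxΔp ≥ ℏ/2

The minimum uncertainty in position is:
Δx_min = ℏ/(2Δp)
Δx_min = (1.055e-34 J·s) / (2 × 6.320e-24 kg·m/s)
Δx_min = 8.343e-12 m = 8.343 pm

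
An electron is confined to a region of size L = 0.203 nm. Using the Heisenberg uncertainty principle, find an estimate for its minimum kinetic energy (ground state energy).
231.138 meV

Using the uncertainty principle to estimate ground state energy:

1. The position uncertainty is approximately the confinement size:
   Δx ≈ L = 2.030e-10 m

2. From ΔxΔp ≥ ℏ/2, the minimum momentum uncertainty is:
   Δp ≈ ℏ/(2L) = 2.597e-25 kg·m/s

3. The kinetic energy is approximately:
   KE ≈ (Δp)²/(2m) = (2.597e-25)²/(2 × 9.109e-31 kg)
   KE ≈ 3.703e-20 J = 231.138 meV

This is an order-of-magnitude estimate of the ground state energy.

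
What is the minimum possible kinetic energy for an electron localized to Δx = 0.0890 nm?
1.202 eV

Localizing a particle requires giving it sufficient momentum uncertainty:

1. From uncertainty principle: Δp ≥ ℏ/(2Δx)
   Δp_min = (1.055e-34 J·s) / (2 × 8.900e-11 m)
   Δp_min = 5.925e-25 kg·m/s

2. This momentum uncertainty corresponds to kinetic energy:
   KE ≈ (Δp)²/(2m) = (5.925e-25)²/(2 × 9.109e-31 kg)
   KE = 1.927e-19 J = 1.202 eV

Tighter localization requires more energy.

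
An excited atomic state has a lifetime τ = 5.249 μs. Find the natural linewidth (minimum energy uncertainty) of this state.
62.699 peV

Using the energy-time uncertainty principle:
ΔEΔt ≥ ℏ/2

The lifetime τ represents the time uncertainty Δt.
The natural linewidth (minimum energy uncertainty) is:

ΔE = ℏ/(2τ)
ΔE = (1.055e-34 J·s) / (2 × 5.249e-06 s)
ΔE = 1.005e-29 J = 62.699 peV

This natural linewidth limits the precision of spectroscopic measurements.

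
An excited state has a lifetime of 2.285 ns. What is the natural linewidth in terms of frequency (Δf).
34.826 MHz

Using the energy-time uncertainty principle and E = hf:
ΔEΔt ≥ ℏ/2
hΔf·Δt ≥ ℏ/2

The minimum frequency uncertainty is:
Δf = ℏ/(2hτ) = 1/(4πτ)
Δf = 1/(4π × 2.285e-09 s)
Δf = 3.483e+07 Hz = 34.826 MHz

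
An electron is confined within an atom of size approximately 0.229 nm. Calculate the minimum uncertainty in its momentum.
2.303 × 10^-25 kg·m/s

Using the Heisenberg uncertainty principle:
ΔxΔp ≥ ℏ/2

With Δx ≈ L = 2.290e-10 m (the confinement size):
Δp_min = ℏ/(2Δx)
Δp_min = (1.055e-34 J·s) / (2 × 2.290e-10 m)
Δp_min = 2.303e-25 kg·m/s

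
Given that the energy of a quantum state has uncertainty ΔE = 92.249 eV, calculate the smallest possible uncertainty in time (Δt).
3.568 as

Using the energy-time uncertainty principle:
ΔEΔt ≥ ℏ/2

The minimum uncertainty in time is:
Δt_min = ℏ/(2ΔE)
Δt_min = (1.055e-34 J·s) / (2 × 1.478e-17 J)
Δt_min = 3.568e-18 s = 3.568 as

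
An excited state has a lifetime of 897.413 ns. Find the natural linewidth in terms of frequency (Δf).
88.674 kHz

Using the energy-time uncertainty principle and E = hf:
ΔEΔt ≥ ℏ/2
hΔf·Δt ≥ ℏ/2

The minimum frequency uncertainty is:
Δf = ℏ/(2hτ) = 1/(4πτ)
Δf = 1/(4π × 8.974e-07 s)
Δf = 8.867e+04 Hz = 88.674 kHz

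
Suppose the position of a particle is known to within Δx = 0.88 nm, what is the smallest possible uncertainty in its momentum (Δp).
5.992 × 10^-26 kg·m/s

Using the Heisenberg uncertainty principle:
ΔxΔp ≥ ℏ/2

The minimum uncertainty in momentum is:
Δp_min = ℏ/(2Δx)
Δp_min = (1.055e-34 J·s) / (2 × 8.800e-10 m)
Δp_min = 5.992e-26 kg·m/s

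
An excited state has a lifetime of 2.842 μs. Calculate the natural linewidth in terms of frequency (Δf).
28.001 kHz

Using the energy-time uncertainty principle and E = hf:
ΔEΔt ≥ ℏ/2
hΔf·Δt ≥ ℏ/2

The minimum frequency uncertainty is:
Δf = ℏ/(2hτ) = 1/(4πτ)
Δf = 1/(4π × 2.842e-06 s)
Δf = 2.800e+04 Hz = 28.001 kHz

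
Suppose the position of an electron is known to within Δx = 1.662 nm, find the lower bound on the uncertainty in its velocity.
34.828 km/s

Using the Heisenberg uncertainty principle and Δp = mΔv:
ΔxΔp ≥ ℏ/2
Δx(mΔv) ≥ ℏ/2

The minimum uncertainty in velocity is:
Δv_min = ℏ/(2mΔx)
Δv_min = (1.055e-34 J·s) / (2 × 9.109e-31 kg × 1.662e-09 m)
Δv_min = 3.483e+04 m/s = 34.828 km/s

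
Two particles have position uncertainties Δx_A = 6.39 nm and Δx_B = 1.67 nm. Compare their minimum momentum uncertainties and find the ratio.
Particle B has the larger minimum momentum uncertainty, by a factor of 3.83.

For each particle, the minimum momentum uncertainty is Δp_min = ℏ/(2Δx):

Particle A: Δp_A = ℏ/(2×6.390e-09 m) = 8.252e-27 kg·m/s
Particle B: Δp_B = ℏ/(2×1.670e-09 m) = 3.157e-26 kg·m/s

Ratio: Δp_B/Δp_A = 3.83

Since Δp_min ∝ 1/Δx, the particle with smaller position uncertainty (B) has larger momentum uncertainty.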